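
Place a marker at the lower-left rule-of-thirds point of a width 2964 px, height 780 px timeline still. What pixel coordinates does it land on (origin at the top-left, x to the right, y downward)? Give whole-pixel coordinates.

The lower-left point sits one-third of the way across and two-thirds of the way down.
x = 1 × 2964/3 ≈ 988; y = 2 × 780/3 ≈ 520.

x = 988 px, y = 520 px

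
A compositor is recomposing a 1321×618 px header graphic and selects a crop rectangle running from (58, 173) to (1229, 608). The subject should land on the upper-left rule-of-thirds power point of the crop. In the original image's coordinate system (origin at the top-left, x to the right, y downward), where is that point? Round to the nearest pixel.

Crop width = 1229 − 58 = 1171 px; one third is 390.33 px.
Crop height = 608 − 173 = 435 px; one third is 145.00 px.
The upper-left point is one-third across and one-third down within the crop:
x = 58 + 1 × 390.33 ≈ 448; y = 173 + 1 × 145.00 ≈ 318.

x = 448 px, y = 318 px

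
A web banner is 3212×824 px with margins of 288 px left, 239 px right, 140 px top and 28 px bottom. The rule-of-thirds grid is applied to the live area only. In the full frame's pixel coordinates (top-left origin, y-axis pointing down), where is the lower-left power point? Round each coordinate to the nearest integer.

(1183, 577)

Content width = 3212 − 288 − 239 = 2685 px; content height = 824 − 140 − 28 = 656 px.
Lower-left is one-third across and two-thirds down within the live area.
x = 288 + 1 × 2685/3 = 288 + 895.00 ≈ 1183
y = 140 + 2 × 656/3 = 140 + 437.33 ≈ 577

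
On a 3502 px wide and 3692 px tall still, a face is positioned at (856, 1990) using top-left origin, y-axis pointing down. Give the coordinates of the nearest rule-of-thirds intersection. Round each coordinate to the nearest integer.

x = 1167 px, y = 2461 px

Third lines: x ∈ {1167, 2335}, y ∈ {1231, 2461}.
856 is closer to x = 1167; 1990 is closer to y = 2461.
So the nearest intersection is the lower-left power point.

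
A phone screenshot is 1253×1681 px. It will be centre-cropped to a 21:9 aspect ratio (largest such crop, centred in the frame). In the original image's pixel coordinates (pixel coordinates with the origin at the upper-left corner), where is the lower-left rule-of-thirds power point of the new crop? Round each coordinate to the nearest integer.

(418, 930)

1253/1681 < 21/9, so the 21:9 crop keeps the full width 1253 and trims height to 1253 × 9/21 = 537.00 px.
Top offset = (1681 − 537.00)/2 = 572.00 px; left offset = 0.
Lower-left is one-third across and two-thirds down within the crop:
x = 0.00 + 1 × 1253.00/3 ≈ 418; y = 572.00 + 2 × 537.00/3 ≈ 930.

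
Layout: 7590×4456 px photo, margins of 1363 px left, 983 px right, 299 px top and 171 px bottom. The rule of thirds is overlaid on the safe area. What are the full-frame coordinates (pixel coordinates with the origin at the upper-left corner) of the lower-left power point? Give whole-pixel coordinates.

Content width = 7590 − 1363 − 983 = 5244 px; content height = 4456 − 299 − 171 = 3986 px.
Lower-left is one-third across and two-thirds down within the safe area.
x = 1363 + 1 × 5244/3 = 1363 + 1748.00 ≈ 3111
y = 299 + 2 × 3986/3 = 299 + 2657.33 ≈ 2956

x = 3111 px, y = 2956 px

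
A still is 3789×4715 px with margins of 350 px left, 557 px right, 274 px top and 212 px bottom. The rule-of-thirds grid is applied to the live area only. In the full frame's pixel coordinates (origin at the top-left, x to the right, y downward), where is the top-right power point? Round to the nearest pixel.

Content width = 3789 − 350 − 557 = 2882 px; content height = 4715 − 274 − 212 = 4229 px.
Top-right is two-thirds across and one-third down within the live area.
x = 350 + 2 × 2882/3 = 350 + 1921.33 ≈ 2271
y = 274 + 1 × 4229/3 = 274 + 1409.67 ≈ 1684

x = 2271 px, y = 1684 px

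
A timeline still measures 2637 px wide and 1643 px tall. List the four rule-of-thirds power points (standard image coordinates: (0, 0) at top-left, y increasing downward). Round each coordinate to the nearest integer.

One third of 2637 is 879; one third of 1643 is 547.67.
Vertical third lines at x = 879 and x = 1758; horizontal third lines at y = 548 and y = 1095.

(879, 548), (1758, 548), (879, 1095), (1758, 1095)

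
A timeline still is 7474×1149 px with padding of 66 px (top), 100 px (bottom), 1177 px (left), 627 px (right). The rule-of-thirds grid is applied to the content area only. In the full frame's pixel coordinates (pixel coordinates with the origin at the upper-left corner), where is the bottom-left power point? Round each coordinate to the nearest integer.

Content width = 7474 − 1177 − 627 = 5670 px; content height = 1149 − 66 − 100 = 983 px.
Bottom-left is one-third across and two-thirds down within the content area.
x = 1177 + 1 × 5670/3 = 1177 + 1890.00 ≈ 3067
y = 66 + 2 × 983/3 = 66 + 655.33 ≈ 721

(3067, 721)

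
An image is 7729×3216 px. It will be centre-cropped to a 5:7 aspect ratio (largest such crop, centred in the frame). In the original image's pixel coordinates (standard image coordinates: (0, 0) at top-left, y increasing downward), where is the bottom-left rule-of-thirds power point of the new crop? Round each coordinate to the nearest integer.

x = 3482 px, y = 2144 px

7729/3216 > 5/7, so the 5:7 crop keeps the full height 3216 and trims width to 3216 × 5/7 = 2297.14 px.
Left offset = (7729 − 2297.14)/2 = 2715.93 px; top offset = 0.
Bottom-left is one-third across and two-thirds down within the crop:
x = 2715.93 + 1 × 2297.14/3 ≈ 3482; y = 0.00 + 2 × 3216.00/3 ≈ 2144.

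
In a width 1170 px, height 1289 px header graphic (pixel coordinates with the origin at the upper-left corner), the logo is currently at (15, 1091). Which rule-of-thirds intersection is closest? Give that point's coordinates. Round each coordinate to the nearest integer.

Third lines: x ∈ {390, 780}, y ∈ {430, 859}.
15 is closer to x = 390; 1091 is closer to y = 859.
So the nearest intersection is the lower-left power point.

x = 390 px, y = 859 px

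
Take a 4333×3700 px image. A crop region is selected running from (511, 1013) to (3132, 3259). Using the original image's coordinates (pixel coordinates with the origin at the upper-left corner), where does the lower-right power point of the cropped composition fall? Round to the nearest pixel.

Crop width = 3132 − 511 = 2621 px; one third is 873.67 px.
Crop height = 3259 − 1013 = 2246 px; one third is 748.67 px.
The lower-right point is two-thirds across and two-thirds down within the crop:
x = 511 + 2 × 873.67 ≈ 2258; y = 1013 + 2 × 748.67 ≈ 2510.

(2258, 2510)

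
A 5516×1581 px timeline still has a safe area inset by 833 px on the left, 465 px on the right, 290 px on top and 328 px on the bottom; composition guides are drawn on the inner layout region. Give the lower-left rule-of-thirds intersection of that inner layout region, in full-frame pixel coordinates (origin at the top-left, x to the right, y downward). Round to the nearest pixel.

(2239, 932)

Content width = 5516 − 833 − 465 = 4218 px; content height = 1581 − 290 − 328 = 963 px.
Lower-left is one-third across and two-thirds down within the inner layout region.
x = 833 + 1 × 4218/3 = 833 + 1406.00 ≈ 2239
y = 290 + 2 × 963/3 = 290 + 642.00 ≈ 932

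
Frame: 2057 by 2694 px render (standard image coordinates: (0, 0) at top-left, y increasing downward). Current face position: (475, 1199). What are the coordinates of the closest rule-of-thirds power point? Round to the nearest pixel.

(686, 898)

Third lines: x ∈ {686, 1371}, y ∈ {898, 1796}.
475 is closer to x = 686; 1199 is closer to y = 898.
So the nearest intersection is the upper-left power point.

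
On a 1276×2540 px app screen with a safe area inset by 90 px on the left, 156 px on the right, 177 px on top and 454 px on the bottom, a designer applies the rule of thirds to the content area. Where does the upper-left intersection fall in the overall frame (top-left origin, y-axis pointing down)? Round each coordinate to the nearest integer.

(433, 813)

Content width = 1276 − 90 − 156 = 1030 px; content height = 2540 − 177 − 454 = 1909 px.
Upper-left is one-third across and one-third down within the content area.
x = 90 + 1 × 1030/3 = 90 + 343.33 ≈ 433
y = 177 + 1 × 1909/3 = 177 + 636.33 ≈ 813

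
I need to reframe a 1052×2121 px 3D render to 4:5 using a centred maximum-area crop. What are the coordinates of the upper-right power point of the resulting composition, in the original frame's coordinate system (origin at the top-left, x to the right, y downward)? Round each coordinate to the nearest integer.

x = 701 px, y = 841 px

1052/2121 < 4/5, so the 4:5 crop keeps the full width 1052 and trims height to 1052 × 5/4 = 1315.00 px.
Top offset = (2121 − 1315.00)/2 = 403.00 px; left offset = 0.
Upper-right is two-thirds across and one-third down within the crop:
x = 0.00 + 2 × 1052.00/3 ≈ 701; y = 403.00 + 1 × 1315.00/3 ≈ 841.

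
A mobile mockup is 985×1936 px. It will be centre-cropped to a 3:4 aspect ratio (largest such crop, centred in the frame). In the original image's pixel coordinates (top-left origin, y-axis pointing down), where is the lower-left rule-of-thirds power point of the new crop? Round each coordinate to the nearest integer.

x = 328 px, y = 1187 px

985/1936 < 3/4, so the 3:4 crop keeps the full width 985 and trims height to 985 × 4/3 = 1313.33 px.
Top offset = (1936 − 1313.33)/2 = 311.33 px; left offset = 0.
Lower-left is one-third across and two-thirds down within the crop:
x = 0.00 + 1 × 985.00/3 ≈ 328; y = 311.33 + 2 × 1313.33/3 ≈ 1187.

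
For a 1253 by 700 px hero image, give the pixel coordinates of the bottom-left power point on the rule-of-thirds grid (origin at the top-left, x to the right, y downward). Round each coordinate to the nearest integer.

The bottom-left point sits one-third of the way across and two-thirds of the way down.
x = 1 × 1253/3 ≈ 418; y = 2 × 700/3 ≈ 467.

x = 418 px, y = 467 px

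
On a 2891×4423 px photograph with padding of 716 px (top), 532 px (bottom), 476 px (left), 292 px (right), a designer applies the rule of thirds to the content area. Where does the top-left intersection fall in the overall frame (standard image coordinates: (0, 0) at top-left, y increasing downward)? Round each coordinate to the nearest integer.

Content width = 2891 − 476 − 292 = 2123 px; content height = 4423 − 716 − 532 = 3175 px.
Top-left is one-third across and one-third down within the content area.
x = 476 + 1 × 2123/3 = 476 + 707.67 ≈ 1184
y = 716 + 1 × 3175/3 = 716 + 1058.33 ≈ 1774

x = 1184 px, y = 1774 px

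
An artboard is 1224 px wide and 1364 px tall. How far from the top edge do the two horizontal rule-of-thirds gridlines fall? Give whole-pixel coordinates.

1364 / 3 = 454.67, so the horizontal lines sit at one and two thirds of 1364.

455 px and 909 px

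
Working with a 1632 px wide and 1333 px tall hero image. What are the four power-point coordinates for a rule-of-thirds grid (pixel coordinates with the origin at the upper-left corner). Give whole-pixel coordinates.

(544, 444), (1088, 444), (544, 889), (1088, 889)

One third of 1632 is 544; one third of 1333 is 444.33.
Vertical third lines at x = 544 and x = 1088; horizontal third lines at y = 444 and y = 889.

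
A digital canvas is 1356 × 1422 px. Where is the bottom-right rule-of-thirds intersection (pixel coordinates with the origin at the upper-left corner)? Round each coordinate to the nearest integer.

The bottom-right point sits two-thirds of the way across and two-thirds of the way down.
x = 2 × 1356/3 ≈ 904; y = 2 × 1422/3 ≈ 948.

x = 904 px, y = 948 px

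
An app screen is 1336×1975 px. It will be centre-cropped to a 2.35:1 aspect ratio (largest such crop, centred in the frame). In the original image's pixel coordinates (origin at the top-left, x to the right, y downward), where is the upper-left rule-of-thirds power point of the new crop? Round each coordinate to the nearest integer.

1336/1975 < 2.35/1, so the 2.35:1 crop keeps the full width 1336 and trims height to 1336 × 1/2.35 = 568.51 px.
Top offset = (1975 − 568.51)/2 = 703.24 px; left offset = 0.
Upper-left is one-third across and one-third down within the crop:
x = 0.00 + 1 × 1336.00/3 ≈ 445; y = 703.24 + 1 × 568.51/3 ≈ 893.

x = 445 px, y = 893 px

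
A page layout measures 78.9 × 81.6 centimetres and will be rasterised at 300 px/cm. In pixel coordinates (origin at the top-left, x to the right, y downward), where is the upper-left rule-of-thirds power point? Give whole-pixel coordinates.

In pixels the canvas is 78.9 × 300 = 23670 wide and 81.6 × 300 = 24480 tall.
The upper-left point is one-third across and one-third down:
x = 1 × 23670/3 ≈ 7890; y = 1 × 24480/3 ≈ 8160.

x = 7890 px, y = 8160 px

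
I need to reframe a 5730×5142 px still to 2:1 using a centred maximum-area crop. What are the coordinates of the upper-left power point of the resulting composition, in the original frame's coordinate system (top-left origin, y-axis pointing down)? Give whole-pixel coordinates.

x = 1910 px, y = 2094 px

5730/5142 < 2/1, so the 2:1 crop keeps the full width 5730 and trims height to 5730 × 1/2 = 2865.00 px.
Top offset = (5142 − 2865.00)/2 = 1138.50 px; left offset = 0.
Upper-left is one-third across and one-third down within the crop:
x = 0.00 + 1 × 5730.00/3 ≈ 1910; y = 1138.50 + 1 × 2865.00/3 ≈ 2094.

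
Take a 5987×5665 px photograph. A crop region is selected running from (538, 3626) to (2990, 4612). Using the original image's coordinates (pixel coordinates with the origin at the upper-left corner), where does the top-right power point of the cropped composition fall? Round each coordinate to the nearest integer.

Crop width = 2990 − 538 = 2452 px; one third is 817.33 px.
Crop height = 4612 − 3626 = 986 px; one third is 328.67 px.
The top-right point is two-thirds across and one-third down within the crop:
x = 538 + 2 × 817.33 ≈ 2173; y = 3626 + 1 × 328.67 ≈ 3955.

x = 2173 px, y = 3955 px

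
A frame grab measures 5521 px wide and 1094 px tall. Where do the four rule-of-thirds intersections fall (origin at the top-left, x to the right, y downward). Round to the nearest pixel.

(1840, 365), (3681, 365), (1840, 729), (3681, 729)

One third of 5521 is 1840.33; one third of 1094 is 364.67.
Vertical third lines at x = 1840 and x = 3681; horizontal third lines at y = 365 and y = 729.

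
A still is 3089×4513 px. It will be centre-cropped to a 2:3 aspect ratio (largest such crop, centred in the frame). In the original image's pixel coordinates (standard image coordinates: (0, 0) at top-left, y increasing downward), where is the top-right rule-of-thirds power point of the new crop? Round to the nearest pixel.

3089/4513 > 2/3, so the 2:3 crop keeps the full height 4513 and trims width to 4513 × 2/3 = 3008.67 px.
Left offset = (3089 − 3008.67)/2 = 40.17 px; top offset = 0.
Top-right is two-thirds across and one-third down within the crop:
x = 40.17 + 2 × 3008.67/3 ≈ 2046; y = 0.00 + 1 × 4513.00/3 ≈ 1504.

(2046, 1504)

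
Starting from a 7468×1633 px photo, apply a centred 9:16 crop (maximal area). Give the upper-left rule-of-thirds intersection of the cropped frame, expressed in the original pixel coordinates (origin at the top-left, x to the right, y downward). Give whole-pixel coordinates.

(3581, 544)

7468/1633 > 9/16, so the 9:16 crop keeps the full height 1633 and trims width to 1633 × 9/16 = 918.56 px.
Left offset = (7468 − 918.56)/2 = 3274.72 px; top offset = 0.
Upper-left is one-third across and one-third down within the crop:
x = 3274.72 + 1 × 918.56/3 ≈ 3581; y = 0.00 + 1 × 1633.00/3 ≈ 544.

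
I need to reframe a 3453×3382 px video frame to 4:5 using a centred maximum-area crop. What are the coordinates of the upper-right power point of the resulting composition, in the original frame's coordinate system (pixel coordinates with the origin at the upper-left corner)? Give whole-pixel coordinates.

(2177, 1127)

3453/3382 > 4/5, so the 4:5 crop keeps the full height 3382 and trims width to 3382 × 4/5 = 2705.60 px.
Left offset = (3453 − 2705.60)/2 = 373.70 px; top offset = 0.
Upper-right is two-thirds across and one-third down within the crop:
x = 373.70 + 2 × 2705.60/3 ≈ 2177; y = 0.00 + 1 × 3382.00/3 ≈ 1127.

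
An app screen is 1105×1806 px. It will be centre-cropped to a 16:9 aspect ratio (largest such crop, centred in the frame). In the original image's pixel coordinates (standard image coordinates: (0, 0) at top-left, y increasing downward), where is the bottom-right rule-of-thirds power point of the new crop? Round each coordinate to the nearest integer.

1105/1806 < 16/9, so the 16:9 crop keeps the full width 1105 and trims height to 1105 × 9/16 = 621.56 px.
Top offset = (1806 − 621.56)/2 = 592.22 px; left offset = 0.
Bottom-right is two-thirds across and two-thirds down within the crop:
x = 0.00 + 2 × 1105.00/3 ≈ 737; y = 592.22 + 2 × 621.56/3 ≈ 1007.

x = 737 px, y = 1007 px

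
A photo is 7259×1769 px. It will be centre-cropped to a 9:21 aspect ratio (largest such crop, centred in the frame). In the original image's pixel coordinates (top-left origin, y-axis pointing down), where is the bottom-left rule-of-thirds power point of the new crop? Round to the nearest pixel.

7259/1769 > 9/21, so the 9:21 crop keeps the full height 1769 and trims width to 1769 × 9/21 = 758.14 px.
Left offset = (7259 − 758.14)/2 = 3250.43 px; top offset = 0.
Bottom-left is one-third across and two-thirds down within the crop:
x = 3250.43 + 1 × 758.14/3 ≈ 3503; y = 0.00 + 2 × 1769.00/3 ≈ 1179.

(3503, 1179)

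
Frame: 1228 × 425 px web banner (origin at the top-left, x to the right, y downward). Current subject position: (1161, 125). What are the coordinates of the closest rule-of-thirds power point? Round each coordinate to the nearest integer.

Third lines: x ∈ {409, 819}, y ∈ {142, 283}.
1161 is closer to x = 819; 125 is closer to y = 142.
So the nearest intersection is the upper-right power point.

(819, 142)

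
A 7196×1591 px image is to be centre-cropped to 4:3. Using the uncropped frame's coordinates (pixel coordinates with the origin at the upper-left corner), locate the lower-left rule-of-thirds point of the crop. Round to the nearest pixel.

(3244, 1061)

7196/1591 > 4/3, so the 4:3 crop keeps the full height 1591 and trims width to 1591 × 4/3 = 2121.33 px.
Left offset = (7196 − 2121.33)/2 = 2537.33 px; top offset = 0.
Lower-left is one-third across and two-thirds down within the crop:
x = 2537.33 + 1 × 2121.33/3 ≈ 3244; y = 0.00 + 2 × 1591.00/3 ≈ 1061.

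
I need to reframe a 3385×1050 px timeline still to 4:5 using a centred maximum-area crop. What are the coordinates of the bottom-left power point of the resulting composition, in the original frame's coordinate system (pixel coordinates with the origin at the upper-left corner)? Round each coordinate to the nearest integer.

(1553, 700)

3385/1050 > 4/5, so the 4:5 crop keeps the full height 1050 and trims width to 1050 × 4/5 = 840.00 px.
Left offset = (3385 − 840.00)/2 = 1272.50 px; top offset = 0.
Bottom-left is one-third across and two-thirds down within the crop:
x = 1272.50 + 1 × 840.00/3 ≈ 1553; y = 0.00 + 2 × 1050.00/3 ≈ 700.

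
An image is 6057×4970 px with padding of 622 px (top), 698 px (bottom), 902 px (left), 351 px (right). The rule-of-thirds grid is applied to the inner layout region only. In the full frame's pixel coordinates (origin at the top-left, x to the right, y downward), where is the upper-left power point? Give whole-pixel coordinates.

x = 2503 px, y = 1839 px

Content width = 6057 − 902 − 351 = 4804 px; content height = 4970 − 622 − 698 = 3650 px.
Upper-left is one-third across and one-third down within the inner layout region.
x = 902 + 1 × 4804/3 = 902 + 1601.33 ≈ 2503
y = 622 + 1 × 3650/3 = 622 + 1216.67 ≈ 1839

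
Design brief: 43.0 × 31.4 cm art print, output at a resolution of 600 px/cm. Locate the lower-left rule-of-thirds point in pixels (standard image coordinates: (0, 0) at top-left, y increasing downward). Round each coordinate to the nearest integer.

(8600, 12560)

In pixels the canvas is 43.0 × 600 = 25800 wide and 31.4 × 600 = 18840 tall.
The lower-left point is one-third across and two-thirds down:
x = 1 × 25800/3 ≈ 8600; y = 2 × 18840/3 ≈ 12560.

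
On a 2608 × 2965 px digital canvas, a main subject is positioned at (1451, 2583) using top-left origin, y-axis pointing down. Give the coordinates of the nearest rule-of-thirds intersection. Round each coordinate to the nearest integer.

Third lines: x ∈ {869, 1739}, y ∈ {988, 1977}.
1451 is closer to x = 1739; 2583 is closer to y = 1977.
So the nearest intersection is the lower-right power point.

x = 1739 px, y = 1977 px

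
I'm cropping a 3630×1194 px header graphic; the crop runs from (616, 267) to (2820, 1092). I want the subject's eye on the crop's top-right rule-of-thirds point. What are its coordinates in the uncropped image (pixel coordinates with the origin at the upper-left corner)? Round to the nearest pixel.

(2085, 542)

Crop width = 2820 − 616 = 2204 px; one third is 734.67 px.
Crop height = 1092 − 267 = 825 px; one third is 275.00 px.
The top-right point is two-thirds across and one-third down within the crop:
x = 616 + 2 × 734.67 ≈ 2085; y = 267 + 1 × 275.00 ≈ 542.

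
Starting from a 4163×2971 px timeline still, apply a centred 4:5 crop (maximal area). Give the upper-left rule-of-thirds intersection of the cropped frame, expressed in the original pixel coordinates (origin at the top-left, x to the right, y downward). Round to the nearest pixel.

(1685, 990)

4163/2971 > 4/5, so the 4:5 crop keeps the full height 2971 and trims width to 2971 × 4/5 = 2376.80 px.
Left offset = (4163 − 2376.80)/2 = 893.10 px; top offset = 0.
Upper-left is one-third across and one-third down within the crop:
x = 893.10 + 1 × 2376.80/3 ≈ 1685; y = 0.00 + 1 × 2971.00/3 ≈ 990.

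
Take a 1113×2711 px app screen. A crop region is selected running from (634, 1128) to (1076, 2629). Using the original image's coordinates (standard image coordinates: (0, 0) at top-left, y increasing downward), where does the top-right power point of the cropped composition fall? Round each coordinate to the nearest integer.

(929, 1628)

Crop width = 1076 − 634 = 442 px; one third is 147.33 px.
Crop height = 2629 − 1128 = 1501 px; one third is 500.33 px.
The top-right point is two-thirds across and one-third down within the crop:
x = 634 + 2 × 147.33 ≈ 929; y = 1128 + 1 × 500.33 ≈ 1628.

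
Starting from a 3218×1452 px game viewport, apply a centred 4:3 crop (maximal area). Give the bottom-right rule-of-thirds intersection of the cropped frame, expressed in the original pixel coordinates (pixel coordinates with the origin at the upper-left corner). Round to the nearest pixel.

x = 1932 px, y = 968 px

3218/1452 > 4/3, so the 4:3 crop keeps the full height 1452 and trims width to 1452 × 4/3 = 1936.00 px.
Left offset = (3218 − 1936.00)/2 = 641.00 px; top offset = 0.
Bottom-right is two-thirds across and two-thirds down within the crop:
x = 641.00 + 2 × 1936.00/3 ≈ 1932; y = 0.00 + 2 × 1452.00/3 ≈ 968.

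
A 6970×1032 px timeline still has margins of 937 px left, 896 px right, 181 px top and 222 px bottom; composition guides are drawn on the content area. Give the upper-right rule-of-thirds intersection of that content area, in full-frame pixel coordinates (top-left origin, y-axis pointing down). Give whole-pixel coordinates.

x = 4362 px, y = 391 px

Content width = 6970 − 937 − 896 = 5137 px; content height = 1032 − 181 − 222 = 629 px.
Upper-right is two-thirds across and one-third down within the content area.
x = 937 + 2 × 5137/3 = 937 + 3424.67 ≈ 4362
y = 181 + 1 × 629/3 = 181 + 209.67 ≈ 391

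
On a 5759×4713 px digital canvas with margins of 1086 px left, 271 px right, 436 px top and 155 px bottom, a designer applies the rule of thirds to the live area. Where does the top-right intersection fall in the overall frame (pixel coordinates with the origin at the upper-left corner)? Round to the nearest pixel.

Content width = 5759 − 1086 − 271 = 4402 px; content height = 4713 − 436 − 155 = 4122 px.
Top-right is two-thirds across and one-third down within the live area.
x = 1086 + 2 × 4402/3 = 1086 + 2934.67 ≈ 4021
y = 436 + 1 × 4122/3 = 436 + 1374.00 ≈ 1810

(4021, 1810)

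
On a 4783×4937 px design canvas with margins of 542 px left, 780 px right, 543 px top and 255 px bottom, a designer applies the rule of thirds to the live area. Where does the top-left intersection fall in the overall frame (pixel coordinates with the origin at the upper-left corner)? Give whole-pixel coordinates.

Content width = 4783 − 542 − 780 = 3461 px; content height = 4937 − 543 − 255 = 4139 px.
Top-left is one-third across and one-third down within the live area.
x = 542 + 1 × 3461/3 = 542 + 1153.67 ≈ 1696
y = 543 + 1 × 4139/3 = 543 + 1379.67 ≈ 1923

(1696, 1923)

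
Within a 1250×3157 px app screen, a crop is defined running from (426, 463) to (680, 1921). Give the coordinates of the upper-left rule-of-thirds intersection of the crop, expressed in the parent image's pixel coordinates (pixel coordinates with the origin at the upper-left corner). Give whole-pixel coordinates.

x = 511 px, y = 949 px

Crop width = 680 − 426 = 254 px; one third is 84.67 px.
Crop height = 1921 − 463 = 1458 px; one third is 486.00 px.
The upper-left point is one-third across and one-third down within the crop:
x = 426 + 1 × 84.67 ≈ 511; y = 463 + 1 × 486.00 ≈ 949.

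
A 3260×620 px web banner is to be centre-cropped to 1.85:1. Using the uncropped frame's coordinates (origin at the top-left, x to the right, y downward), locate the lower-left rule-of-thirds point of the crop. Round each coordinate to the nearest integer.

x = 1439 px, y = 413 px

3260/620 > 1.85/1, so the 1.85:1 crop keeps the full height 620 and trims width to 620 × 1.85/1 = 1147.00 px.
Left offset = (3260 − 1147.00)/2 = 1056.50 px; top offset = 0.
Lower-left is one-third across and two-thirds down within the crop:
x = 1056.50 + 1 × 1147.00/3 ≈ 1439; y = 0.00 + 2 × 620.00/3 ≈ 413.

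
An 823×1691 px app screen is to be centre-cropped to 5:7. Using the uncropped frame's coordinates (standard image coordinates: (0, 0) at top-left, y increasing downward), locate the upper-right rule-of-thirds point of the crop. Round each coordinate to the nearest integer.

x = 549 px, y = 653 px

823/1691 < 5/7, so the 5:7 crop keeps the full width 823 and trims height to 823 × 7/5 = 1152.20 px.
Top offset = (1691 − 1152.20)/2 = 269.40 px; left offset = 0.
Upper-right is two-thirds across and one-third down within the crop:
x = 0.00 + 2 × 823.00/3 ≈ 549; y = 269.40 + 1 × 1152.20/3 ≈ 653.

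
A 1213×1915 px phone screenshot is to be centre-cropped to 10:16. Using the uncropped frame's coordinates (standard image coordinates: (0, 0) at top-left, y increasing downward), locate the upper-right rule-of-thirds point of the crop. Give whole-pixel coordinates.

1213/1915 > 10/16, so the 10:16 crop keeps the full height 1915 and trims width to 1915 × 10/16 = 1196.88 px.
Left offset = (1213 − 1196.88)/2 = 8.06 px; top offset = 0.
Upper-right is two-thirds across and one-third down within the crop:
x = 8.06 + 2 × 1196.88/3 ≈ 806; y = 0.00 + 1 × 1915.00/3 ≈ 638.

(806, 638)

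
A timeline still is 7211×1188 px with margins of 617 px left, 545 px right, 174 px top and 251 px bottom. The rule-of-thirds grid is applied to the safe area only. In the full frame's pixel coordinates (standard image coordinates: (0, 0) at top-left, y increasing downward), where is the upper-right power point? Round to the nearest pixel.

(4650, 428)

Content width = 7211 − 617 − 545 = 6049 px; content height = 1188 − 174 − 251 = 763 px.
Upper-right is two-thirds across and one-third down within the safe area.
x = 617 + 2 × 6049/3 = 617 + 4032.67 ≈ 4650
y = 174 + 1 × 763/3 = 174 + 254.33 ≈ 428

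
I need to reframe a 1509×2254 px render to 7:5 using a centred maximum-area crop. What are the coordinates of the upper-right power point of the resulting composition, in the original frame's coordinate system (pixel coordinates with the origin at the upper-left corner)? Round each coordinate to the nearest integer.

x = 1006 px, y = 947 px

1509/2254 < 7/5, so the 7:5 crop keeps the full width 1509 and trims height to 1509 × 5/7 = 1077.86 px.
Top offset = (2254 − 1077.86)/2 = 588.07 px; left offset = 0.
Upper-right is two-thirds across and one-third down within the crop:
x = 0.00 + 2 × 1509.00/3 ≈ 1006; y = 588.07 + 1 × 1077.86/3 ≈ 947.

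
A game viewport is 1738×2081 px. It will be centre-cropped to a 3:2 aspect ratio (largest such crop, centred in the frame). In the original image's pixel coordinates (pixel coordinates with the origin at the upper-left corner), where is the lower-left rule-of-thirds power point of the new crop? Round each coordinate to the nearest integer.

1738/2081 < 3/2, so the 3:2 crop keeps the full width 1738 and trims height to 1738 × 2/3 = 1158.67 px.
Top offset = (2081 − 1158.67)/2 = 461.17 px; left offset = 0.
Lower-left is one-third across and two-thirds down within the crop:
x = 0.00 + 1 × 1738.00/3 ≈ 579; y = 461.17 + 2 × 1158.67/3 ≈ 1234.

(579, 1234)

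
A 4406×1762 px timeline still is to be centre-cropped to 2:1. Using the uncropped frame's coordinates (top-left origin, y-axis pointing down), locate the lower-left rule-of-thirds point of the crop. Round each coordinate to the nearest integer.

x = 1616 px, y = 1175 px

4406/1762 > 2/1, so the 2:1 crop keeps the full height 1762 and trims width to 1762 × 2/1 = 3524.00 px.
Left offset = (4406 − 3524.00)/2 = 441.00 px; top offset = 0.
Lower-left is one-third across and two-thirds down within the crop:
x = 441.00 + 1 × 3524.00/3 ≈ 1616; y = 0.00 + 2 × 1762.00/3 ≈ 1175.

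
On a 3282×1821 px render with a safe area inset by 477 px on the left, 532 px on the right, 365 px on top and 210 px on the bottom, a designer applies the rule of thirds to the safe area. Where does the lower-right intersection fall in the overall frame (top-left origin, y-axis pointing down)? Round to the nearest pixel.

x = 1992 px, y = 1196 px

Content width = 3282 − 477 − 532 = 2273 px; content height = 1821 − 365 − 210 = 1246 px.
Lower-right is two-thirds across and two-thirds down within the safe area.
x = 477 + 2 × 2273/3 = 477 + 1515.33 ≈ 1992
y = 365 + 2 × 1246/3 = 365 + 830.67 ≈ 1196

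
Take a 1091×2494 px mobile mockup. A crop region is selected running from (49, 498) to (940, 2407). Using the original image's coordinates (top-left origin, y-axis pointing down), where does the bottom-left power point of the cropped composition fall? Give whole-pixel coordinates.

x = 346 px, y = 1771 px

Crop width = 940 − 49 = 891 px; one third is 297.00 px.
Crop height = 2407 − 498 = 1909 px; one third is 636.33 px.
The bottom-left point is one-third across and two-thirds down within the crop:
x = 49 + 1 × 297.00 ≈ 346; y = 498 + 2 × 636.33 ≈ 1771.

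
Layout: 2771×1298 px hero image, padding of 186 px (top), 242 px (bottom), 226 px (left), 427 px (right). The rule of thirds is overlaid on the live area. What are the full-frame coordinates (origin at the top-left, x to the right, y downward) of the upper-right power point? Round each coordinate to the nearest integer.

Content width = 2771 − 226 − 427 = 2118 px; content height = 1298 − 186 − 242 = 870 px.
Upper-right is two-thirds across and one-third down within the live area.
x = 226 + 2 × 2118/3 = 226 + 1412.00 ≈ 1638
y = 186 + 1 × 870/3 = 186 + 290.00 ≈ 476

(1638, 476)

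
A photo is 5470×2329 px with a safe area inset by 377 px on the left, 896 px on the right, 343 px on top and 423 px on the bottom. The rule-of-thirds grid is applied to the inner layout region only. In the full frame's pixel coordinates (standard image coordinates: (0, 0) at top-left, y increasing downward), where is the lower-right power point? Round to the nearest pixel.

Content width = 5470 − 377 − 896 = 4197 px; content height = 2329 − 343 − 423 = 1563 px.
Lower-right is two-thirds across and two-thirds down within the inner layout region.
x = 377 + 2 × 4197/3 = 377 + 2798.00 ≈ 3175
y = 343 + 2 × 1563/3 = 343 + 1042.00 ≈ 1385

x = 3175 px, y = 1385 px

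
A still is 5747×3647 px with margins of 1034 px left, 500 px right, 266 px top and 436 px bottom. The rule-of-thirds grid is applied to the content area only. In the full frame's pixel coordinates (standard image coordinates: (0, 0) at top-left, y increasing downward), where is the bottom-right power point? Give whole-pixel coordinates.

Content width = 5747 − 1034 − 500 = 4213 px; content height = 3647 − 266 − 436 = 2945 px.
Bottom-right is two-thirds across and two-thirds down within the content area.
x = 1034 + 2 × 4213/3 = 1034 + 2808.67 ≈ 3843
y = 266 + 2 × 2945/3 = 266 + 1963.33 ≈ 2229

x = 3843 px, y = 2229 px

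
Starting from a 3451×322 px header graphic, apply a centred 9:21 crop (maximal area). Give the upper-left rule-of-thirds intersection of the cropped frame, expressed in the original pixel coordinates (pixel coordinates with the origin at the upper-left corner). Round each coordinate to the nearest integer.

3451/322 > 9/21, so the 9:21 crop keeps the full height 322 and trims width to 322 × 9/21 = 138.00 px.
Left offset = (3451 − 138.00)/2 = 1656.50 px; top offset = 0.
Upper-left is one-third across and one-third down within the crop:
x = 1656.50 + 1 × 138.00/3 ≈ 1703; y = 0.00 + 1 × 322.00/3 ≈ 107.

x = 1703 px, y = 107 px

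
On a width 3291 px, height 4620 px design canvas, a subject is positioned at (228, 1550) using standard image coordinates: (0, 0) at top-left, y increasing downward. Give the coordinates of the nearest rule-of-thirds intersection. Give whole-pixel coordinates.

x = 1097 px, y = 1540 px

Third lines: x ∈ {1097, 2194}, y ∈ {1540, 3080}.
228 is closer to x = 1097; 1550 is closer to y = 1540.
So the nearest intersection is the upper-left power point.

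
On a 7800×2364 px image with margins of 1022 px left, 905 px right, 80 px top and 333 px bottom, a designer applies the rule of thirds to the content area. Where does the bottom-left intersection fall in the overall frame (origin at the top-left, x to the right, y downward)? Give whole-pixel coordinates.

Content width = 7800 − 1022 − 905 = 5873 px; content height = 2364 − 80 − 333 = 1951 px.
Bottom-left is one-third across and two-thirds down within the content area.
x = 1022 + 1 × 5873/3 = 1022 + 1957.67 ≈ 2980
y = 80 + 2 × 1951/3 = 80 + 1300.67 ≈ 1381

x = 2980 px, y = 1381 px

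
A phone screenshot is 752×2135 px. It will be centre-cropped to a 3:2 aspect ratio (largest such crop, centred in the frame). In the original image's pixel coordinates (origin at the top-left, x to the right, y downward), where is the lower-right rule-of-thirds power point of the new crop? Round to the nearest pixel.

x = 501 px, y = 1151 px

752/2135 < 3/2, so the 3:2 crop keeps the full width 752 and trims height to 752 × 2/3 = 501.33 px.
Top offset = (2135 − 501.33)/2 = 816.83 px; left offset = 0.
Lower-right is two-thirds across and two-thirds down within the crop:
x = 0.00 + 2 × 752.00/3 ≈ 501; y = 816.83 + 2 × 501.33/3 ≈ 1151.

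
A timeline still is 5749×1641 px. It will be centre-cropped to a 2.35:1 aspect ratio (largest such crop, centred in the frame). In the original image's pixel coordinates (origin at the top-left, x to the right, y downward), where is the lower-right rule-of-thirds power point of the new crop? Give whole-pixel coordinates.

5749/1641 > 2.35/1, so the 2.35:1 crop keeps the full height 1641 and trims width to 1641 × 2.35/1 = 3856.35 px.
Left offset = (5749 − 3856.35)/2 = 946.32 px; top offset = 0.
Lower-right is two-thirds across and two-thirds down within the crop:
x = 946.32 + 2 × 3856.35/3 ≈ 3517; y = 0.00 + 2 × 1641.00/3 ≈ 1094.

(3517, 1094)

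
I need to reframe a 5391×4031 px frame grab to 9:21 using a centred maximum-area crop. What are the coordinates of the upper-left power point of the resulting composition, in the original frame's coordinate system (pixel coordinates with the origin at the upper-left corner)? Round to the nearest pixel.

(2408, 1344)

5391/4031 > 9/21, so the 9:21 crop keeps the full height 4031 and trims width to 4031 × 9/21 = 1727.57 px.
Left offset = (5391 − 1727.57)/2 = 1831.71 px; top offset = 0.
Upper-left is one-third across and one-third down within the crop:
x = 1831.71 + 1 × 1727.57/3 ≈ 2408; y = 0.00 + 1 × 4031.00/3 ≈ 1344.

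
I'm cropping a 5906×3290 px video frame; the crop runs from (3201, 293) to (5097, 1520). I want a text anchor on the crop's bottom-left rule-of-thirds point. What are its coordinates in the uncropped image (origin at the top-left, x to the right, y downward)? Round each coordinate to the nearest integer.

Crop width = 5097 − 3201 = 1896 px; one third is 632.00 px.
Crop height = 1520 − 293 = 1227 px; one third is 409.00 px.
The bottom-left point is one-third across and two-thirds down within the crop:
x = 3201 + 1 × 632.00 ≈ 3833; y = 293 + 2 × 409.00 ≈ 1111.

(3833, 1111)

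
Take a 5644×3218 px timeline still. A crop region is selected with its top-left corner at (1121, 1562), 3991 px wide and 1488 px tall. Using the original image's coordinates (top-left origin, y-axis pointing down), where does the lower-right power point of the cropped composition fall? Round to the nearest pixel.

(3782, 2554)

One third of the crop width 3991 is 1330.33 px.
One third of the crop height 1488 is 496.00 px.
The lower-right point is two-thirds across and two-thirds down within the crop:
x = 1121 + 2 × 1330.33 ≈ 3782; y = 1562 + 2 × 496.00 ≈ 2554.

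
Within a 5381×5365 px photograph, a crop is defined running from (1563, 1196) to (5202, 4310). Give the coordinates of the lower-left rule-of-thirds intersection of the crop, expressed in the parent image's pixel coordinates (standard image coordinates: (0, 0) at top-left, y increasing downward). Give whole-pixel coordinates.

(2776, 3272)

Crop width = 5202 − 1563 = 3639 px; one third is 1213.00 px.
Crop height = 4310 − 1196 = 3114 px; one third is 1038.00 px.
The lower-left point is one-third across and two-thirds down within the crop:
x = 1563 + 1 × 1213.00 ≈ 2776; y = 1196 + 2 × 1038.00 ≈ 3272.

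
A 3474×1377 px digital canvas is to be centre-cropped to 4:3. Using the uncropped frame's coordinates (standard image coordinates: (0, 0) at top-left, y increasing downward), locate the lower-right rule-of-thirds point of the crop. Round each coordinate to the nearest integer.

x = 2043 px, y = 918 px

3474/1377 > 4/3, so the 4:3 crop keeps the full height 1377 and trims width to 1377 × 4/3 = 1836.00 px.
Left offset = (3474 − 1836.00)/2 = 819.00 px; top offset = 0.
Lower-right is two-thirds across and two-thirds down within the crop:
x = 819.00 + 2 × 1836.00/3 ≈ 2043; y = 0.00 + 2 × 1377.00/3 ≈ 918.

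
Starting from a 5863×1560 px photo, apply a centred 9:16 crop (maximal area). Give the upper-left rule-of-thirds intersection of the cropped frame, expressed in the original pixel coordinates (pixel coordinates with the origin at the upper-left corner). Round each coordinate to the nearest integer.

x = 2785 px, y = 520 px

5863/1560 > 9/16, so the 9:16 crop keeps the full height 1560 and trims width to 1560 × 9/16 = 877.50 px.
Left offset = (5863 − 877.50)/2 = 2492.75 px; top offset = 0.
Upper-left is one-third across and one-third down within the crop:
x = 2492.75 + 1 × 877.50/3 ≈ 2785; y = 0.00 + 1 × 1560.00/3 ≈ 520.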